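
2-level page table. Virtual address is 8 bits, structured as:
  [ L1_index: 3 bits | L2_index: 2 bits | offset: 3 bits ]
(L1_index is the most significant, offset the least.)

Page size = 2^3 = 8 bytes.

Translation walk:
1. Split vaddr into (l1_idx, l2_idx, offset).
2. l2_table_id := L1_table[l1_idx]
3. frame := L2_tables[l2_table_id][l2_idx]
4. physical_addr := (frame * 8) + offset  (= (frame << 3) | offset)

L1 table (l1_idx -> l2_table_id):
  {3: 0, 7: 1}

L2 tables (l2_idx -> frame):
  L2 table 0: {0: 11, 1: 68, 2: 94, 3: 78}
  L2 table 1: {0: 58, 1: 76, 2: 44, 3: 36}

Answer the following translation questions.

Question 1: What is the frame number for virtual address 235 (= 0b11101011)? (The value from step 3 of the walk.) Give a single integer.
vaddr = 235: l1_idx=7, l2_idx=1
L1[7] = 1; L2[1][1] = 76

Answer: 76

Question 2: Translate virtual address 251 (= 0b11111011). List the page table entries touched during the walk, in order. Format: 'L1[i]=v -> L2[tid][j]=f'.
Answer: L1[7]=1 -> L2[1][3]=36

Derivation:
vaddr = 251 = 0b11111011
Split: l1_idx=7, l2_idx=3, offset=3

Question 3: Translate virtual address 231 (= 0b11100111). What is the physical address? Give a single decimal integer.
vaddr = 231 = 0b11100111
Split: l1_idx=7, l2_idx=0, offset=7
L1[7] = 1
L2[1][0] = 58
paddr = 58 * 8 + 7 = 471

Answer: 471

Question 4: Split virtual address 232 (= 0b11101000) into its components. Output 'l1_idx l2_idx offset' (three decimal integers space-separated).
vaddr = 232 = 0b11101000
  top 3 bits -> l1_idx = 7
  next 2 bits -> l2_idx = 1
  bottom 3 bits -> offset = 0

Answer: 7 1 0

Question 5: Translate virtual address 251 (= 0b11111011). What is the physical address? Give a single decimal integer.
vaddr = 251 = 0b11111011
Split: l1_idx=7, l2_idx=3, offset=3
L1[7] = 1
L2[1][3] = 36
paddr = 36 * 8 + 3 = 291

Answer: 291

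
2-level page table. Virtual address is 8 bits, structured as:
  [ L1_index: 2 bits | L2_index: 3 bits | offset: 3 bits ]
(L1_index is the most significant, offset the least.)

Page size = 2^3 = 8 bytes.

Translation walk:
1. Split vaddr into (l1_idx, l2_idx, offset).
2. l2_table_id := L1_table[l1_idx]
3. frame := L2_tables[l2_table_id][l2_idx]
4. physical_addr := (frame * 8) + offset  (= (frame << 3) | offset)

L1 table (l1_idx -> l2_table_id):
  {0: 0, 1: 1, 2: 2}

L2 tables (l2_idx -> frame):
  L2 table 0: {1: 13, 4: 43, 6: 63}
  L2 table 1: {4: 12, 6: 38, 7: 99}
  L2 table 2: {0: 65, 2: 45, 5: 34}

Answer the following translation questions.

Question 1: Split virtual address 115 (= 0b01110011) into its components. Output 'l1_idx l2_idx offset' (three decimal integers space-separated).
vaddr = 115 = 0b01110011
  top 2 bits -> l1_idx = 1
  next 3 bits -> l2_idx = 6
  bottom 3 bits -> offset = 3

Answer: 1 6 3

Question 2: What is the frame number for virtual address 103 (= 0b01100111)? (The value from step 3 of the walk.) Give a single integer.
Answer: 12

Derivation:
vaddr = 103: l1_idx=1, l2_idx=4
L1[1] = 1; L2[1][4] = 12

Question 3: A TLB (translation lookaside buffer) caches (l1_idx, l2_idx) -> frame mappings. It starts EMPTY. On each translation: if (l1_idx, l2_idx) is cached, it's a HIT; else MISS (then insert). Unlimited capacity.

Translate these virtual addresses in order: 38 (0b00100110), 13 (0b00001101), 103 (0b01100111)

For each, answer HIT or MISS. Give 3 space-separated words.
vaddr=38: (0,4) not in TLB -> MISS, insert
vaddr=13: (0,1) not in TLB -> MISS, insert
vaddr=103: (1,4) not in TLB -> MISS, insert

Answer: MISS MISS MISS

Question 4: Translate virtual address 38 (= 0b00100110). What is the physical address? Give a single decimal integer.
Answer: 350

Derivation:
vaddr = 38 = 0b00100110
Split: l1_idx=0, l2_idx=4, offset=6
L1[0] = 0
L2[0][4] = 43
paddr = 43 * 8 + 6 = 350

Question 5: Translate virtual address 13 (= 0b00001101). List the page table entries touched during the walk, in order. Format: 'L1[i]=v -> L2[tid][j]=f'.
Answer: L1[0]=0 -> L2[0][1]=13

Derivation:
vaddr = 13 = 0b00001101
Split: l1_idx=0, l2_idx=1, offset=5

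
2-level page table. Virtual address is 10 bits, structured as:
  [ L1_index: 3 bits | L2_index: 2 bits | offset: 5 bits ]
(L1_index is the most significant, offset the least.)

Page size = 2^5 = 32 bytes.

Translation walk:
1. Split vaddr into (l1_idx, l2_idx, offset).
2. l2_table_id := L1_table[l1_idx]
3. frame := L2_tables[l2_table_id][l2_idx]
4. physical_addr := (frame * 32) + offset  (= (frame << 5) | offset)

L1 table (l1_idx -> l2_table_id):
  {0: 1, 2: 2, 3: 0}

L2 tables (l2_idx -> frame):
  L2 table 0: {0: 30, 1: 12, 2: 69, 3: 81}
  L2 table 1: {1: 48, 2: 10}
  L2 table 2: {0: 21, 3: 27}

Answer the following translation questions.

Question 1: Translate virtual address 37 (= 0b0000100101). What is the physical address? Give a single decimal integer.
vaddr = 37 = 0b0000100101
Split: l1_idx=0, l2_idx=1, offset=5
L1[0] = 1
L2[1][1] = 48
paddr = 48 * 32 + 5 = 1541

Answer: 1541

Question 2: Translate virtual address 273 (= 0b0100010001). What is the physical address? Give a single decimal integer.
Answer: 689

Derivation:
vaddr = 273 = 0b0100010001
Split: l1_idx=2, l2_idx=0, offset=17
L1[2] = 2
L2[2][0] = 21
paddr = 21 * 32 + 17 = 689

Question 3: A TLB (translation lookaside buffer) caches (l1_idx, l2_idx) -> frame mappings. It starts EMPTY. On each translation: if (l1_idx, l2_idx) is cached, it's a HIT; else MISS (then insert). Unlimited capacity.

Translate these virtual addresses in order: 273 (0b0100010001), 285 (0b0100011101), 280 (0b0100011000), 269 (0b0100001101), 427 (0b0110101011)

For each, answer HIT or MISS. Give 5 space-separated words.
Answer: MISS HIT HIT HIT MISS

Derivation:
vaddr=273: (2,0) not in TLB -> MISS, insert
vaddr=285: (2,0) in TLB -> HIT
vaddr=280: (2,0) in TLB -> HIT
vaddr=269: (2,0) in TLB -> HIT
vaddr=427: (3,1) not in TLB -> MISS, insert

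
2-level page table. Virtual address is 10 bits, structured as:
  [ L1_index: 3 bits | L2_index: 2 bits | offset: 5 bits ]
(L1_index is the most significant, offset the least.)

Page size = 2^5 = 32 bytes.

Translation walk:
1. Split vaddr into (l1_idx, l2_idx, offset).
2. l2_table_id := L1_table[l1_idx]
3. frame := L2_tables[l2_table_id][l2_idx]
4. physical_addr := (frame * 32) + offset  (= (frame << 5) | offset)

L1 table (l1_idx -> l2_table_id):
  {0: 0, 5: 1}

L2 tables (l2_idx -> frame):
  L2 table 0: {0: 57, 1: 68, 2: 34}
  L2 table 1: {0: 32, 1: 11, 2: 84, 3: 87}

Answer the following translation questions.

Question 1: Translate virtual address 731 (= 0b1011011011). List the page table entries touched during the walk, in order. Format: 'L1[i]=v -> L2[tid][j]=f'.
Answer: L1[5]=1 -> L2[1][2]=84

Derivation:
vaddr = 731 = 0b1011011011
Split: l1_idx=5, l2_idx=2, offset=27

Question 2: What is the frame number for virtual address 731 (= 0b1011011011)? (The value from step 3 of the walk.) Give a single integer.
vaddr = 731: l1_idx=5, l2_idx=2
L1[5] = 1; L2[1][2] = 84

Answer: 84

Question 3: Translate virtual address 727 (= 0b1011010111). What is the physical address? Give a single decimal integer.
vaddr = 727 = 0b1011010111
Split: l1_idx=5, l2_idx=2, offset=23
L1[5] = 1
L2[1][2] = 84
paddr = 84 * 32 + 23 = 2711

Answer: 2711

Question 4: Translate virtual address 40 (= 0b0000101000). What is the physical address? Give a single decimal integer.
vaddr = 40 = 0b0000101000
Split: l1_idx=0, l2_idx=1, offset=8
L1[0] = 0
L2[0][1] = 68
paddr = 68 * 32 + 8 = 2184

Answer: 2184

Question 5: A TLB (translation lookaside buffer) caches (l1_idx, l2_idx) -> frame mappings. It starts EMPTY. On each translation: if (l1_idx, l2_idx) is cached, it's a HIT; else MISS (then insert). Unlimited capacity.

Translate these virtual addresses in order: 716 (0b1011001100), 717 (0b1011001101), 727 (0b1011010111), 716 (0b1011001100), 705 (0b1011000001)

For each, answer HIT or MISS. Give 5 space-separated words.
vaddr=716: (5,2) not in TLB -> MISS, insert
vaddr=717: (5,2) in TLB -> HIT
vaddr=727: (5,2) in TLB -> HIT
vaddr=716: (5,2) in TLB -> HIT
vaddr=705: (5,2) in TLB -> HIT

Answer: MISS HIT HIT HIT HIT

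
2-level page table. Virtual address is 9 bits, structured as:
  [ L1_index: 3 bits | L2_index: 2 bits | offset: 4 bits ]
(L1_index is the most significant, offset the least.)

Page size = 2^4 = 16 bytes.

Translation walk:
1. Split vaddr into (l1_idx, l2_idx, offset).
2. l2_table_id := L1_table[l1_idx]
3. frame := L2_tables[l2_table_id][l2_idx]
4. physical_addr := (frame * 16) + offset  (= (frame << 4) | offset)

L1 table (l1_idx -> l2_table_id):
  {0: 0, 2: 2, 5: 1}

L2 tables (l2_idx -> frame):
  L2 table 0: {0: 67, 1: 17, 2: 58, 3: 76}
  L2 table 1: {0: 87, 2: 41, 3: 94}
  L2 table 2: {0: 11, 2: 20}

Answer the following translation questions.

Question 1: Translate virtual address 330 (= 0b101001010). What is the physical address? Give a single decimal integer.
vaddr = 330 = 0b101001010
Split: l1_idx=5, l2_idx=0, offset=10
L1[5] = 1
L2[1][0] = 87
paddr = 87 * 16 + 10 = 1402

Answer: 1402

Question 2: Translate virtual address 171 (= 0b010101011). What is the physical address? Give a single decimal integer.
vaddr = 171 = 0b010101011
Split: l1_idx=2, l2_idx=2, offset=11
L1[2] = 2
L2[2][2] = 20
paddr = 20 * 16 + 11 = 331

Answer: 331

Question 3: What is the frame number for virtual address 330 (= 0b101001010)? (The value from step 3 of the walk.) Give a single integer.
vaddr = 330: l1_idx=5, l2_idx=0
L1[5] = 1; L2[1][0] = 87

Answer: 87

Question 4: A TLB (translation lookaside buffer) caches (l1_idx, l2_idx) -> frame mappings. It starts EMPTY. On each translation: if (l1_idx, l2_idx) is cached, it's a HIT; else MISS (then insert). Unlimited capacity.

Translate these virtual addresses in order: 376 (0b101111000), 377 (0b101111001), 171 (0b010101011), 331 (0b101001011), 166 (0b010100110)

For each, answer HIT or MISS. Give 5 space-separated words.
Answer: MISS HIT MISS MISS HIT

Derivation:
vaddr=376: (5,3) not in TLB -> MISS, insert
vaddr=377: (5,3) in TLB -> HIT
vaddr=171: (2,2) not in TLB -> MISS, insert
vaddr=331: (5,0) not in TLB -> MISS, insert
vaddr=166: (2,2) in TLB -> HIT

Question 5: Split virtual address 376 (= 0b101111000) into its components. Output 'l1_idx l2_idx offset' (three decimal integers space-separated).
Answer: 5 3 8

Derivation:
vaddr = 376 = 0b101111000
  top 3 bits -> l1_idx = 5
  next 2 bits -> l2_idx = 3
  bottom 4 bits -> offset = 8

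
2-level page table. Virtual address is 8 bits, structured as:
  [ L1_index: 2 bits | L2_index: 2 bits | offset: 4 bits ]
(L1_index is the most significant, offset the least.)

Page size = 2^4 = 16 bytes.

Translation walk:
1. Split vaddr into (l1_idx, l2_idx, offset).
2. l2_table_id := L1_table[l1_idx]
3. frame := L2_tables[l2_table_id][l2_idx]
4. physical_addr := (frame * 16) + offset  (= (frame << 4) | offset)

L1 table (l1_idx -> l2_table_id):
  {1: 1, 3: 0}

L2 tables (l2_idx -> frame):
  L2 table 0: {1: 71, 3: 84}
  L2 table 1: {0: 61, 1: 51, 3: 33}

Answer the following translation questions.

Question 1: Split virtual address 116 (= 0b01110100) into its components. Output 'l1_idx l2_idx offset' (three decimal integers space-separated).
Answer: 1 3 4

Derivation:
vaddr = 116 = 0b01110100
  top 2 bits -> l1_idx = 1
  next 2 bits -> l2_idx = 3
  bottom 4 bits -> offset = 4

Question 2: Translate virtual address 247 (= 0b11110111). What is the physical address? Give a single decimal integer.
Answer: 1351

Derivation:
vaddr = 247 = 0b11110111
Split: l1_idx=3, l2_idx=3, offset=7
L1[3] = 0
L2[0][3] = 84
paddr = 84 * 16 + 7 = 1351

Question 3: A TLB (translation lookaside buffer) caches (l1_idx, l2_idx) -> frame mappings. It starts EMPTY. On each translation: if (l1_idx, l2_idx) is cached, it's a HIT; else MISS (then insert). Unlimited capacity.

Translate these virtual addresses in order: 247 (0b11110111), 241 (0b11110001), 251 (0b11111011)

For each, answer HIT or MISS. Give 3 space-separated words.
Answer: MISS HIT HIT

Derivation:
vaddr=247: (3,3) not in TLB -> MISS, insert
vaddr=241: (3,3) in TLB -> HIT
vaddr=251: (3,3) in TLB -> HIT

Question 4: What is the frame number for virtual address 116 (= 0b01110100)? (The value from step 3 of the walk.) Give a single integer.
vaddr = 116: l1_idx=1, l2_idx=3
L1[1] = 1; L2[1][3] = 33

Answer: 33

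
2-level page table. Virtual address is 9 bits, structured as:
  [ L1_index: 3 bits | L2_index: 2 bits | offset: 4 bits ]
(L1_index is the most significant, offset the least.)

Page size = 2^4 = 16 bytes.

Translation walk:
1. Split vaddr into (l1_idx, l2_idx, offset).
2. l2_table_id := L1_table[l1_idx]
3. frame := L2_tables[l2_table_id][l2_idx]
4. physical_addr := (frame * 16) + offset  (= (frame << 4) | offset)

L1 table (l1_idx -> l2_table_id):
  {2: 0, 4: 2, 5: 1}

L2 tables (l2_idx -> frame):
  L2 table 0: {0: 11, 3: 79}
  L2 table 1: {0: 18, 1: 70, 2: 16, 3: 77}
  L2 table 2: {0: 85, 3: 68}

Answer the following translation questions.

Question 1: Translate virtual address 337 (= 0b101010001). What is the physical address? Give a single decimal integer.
Answer: 1121

Derivation:
vaddr = 337 = 0b101010001
Split: l1_idx=5, l2_idx=1, offset=1
L1[5] = 1
L2[1][1] = 70
paddr = 70 * 16 + 1 = 1121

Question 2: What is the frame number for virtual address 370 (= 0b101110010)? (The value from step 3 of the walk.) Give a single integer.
Answer: 77

Derivation:
vaddr = 370: l1_idx=5, l2_idx=3
L1[5] = 1; L2[1][3] = 77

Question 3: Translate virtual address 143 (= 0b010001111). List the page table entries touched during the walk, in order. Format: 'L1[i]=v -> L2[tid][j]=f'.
Answer: L1[2]=0 -> L2[0][0]=11

Derivation:
vaddr = 143 = 0b010001111
Split: l1_idx=2, l2_idx=0, offset=15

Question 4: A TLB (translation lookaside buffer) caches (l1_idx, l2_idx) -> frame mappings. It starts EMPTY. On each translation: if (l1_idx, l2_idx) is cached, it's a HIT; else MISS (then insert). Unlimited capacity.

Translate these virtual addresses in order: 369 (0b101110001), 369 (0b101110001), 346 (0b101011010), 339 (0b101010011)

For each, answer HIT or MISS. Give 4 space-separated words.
Answer: MISS HIT MISS HIT

Derivation:
vaddr=369: (5,3) not in TLB -> MISS, insert
vaddr=369: (5,3) in TLB -> HIT
vaddr=346: (5,1) not in TLB -> MISS, insert
vaddr=339: (5,1) in TLB -> HIT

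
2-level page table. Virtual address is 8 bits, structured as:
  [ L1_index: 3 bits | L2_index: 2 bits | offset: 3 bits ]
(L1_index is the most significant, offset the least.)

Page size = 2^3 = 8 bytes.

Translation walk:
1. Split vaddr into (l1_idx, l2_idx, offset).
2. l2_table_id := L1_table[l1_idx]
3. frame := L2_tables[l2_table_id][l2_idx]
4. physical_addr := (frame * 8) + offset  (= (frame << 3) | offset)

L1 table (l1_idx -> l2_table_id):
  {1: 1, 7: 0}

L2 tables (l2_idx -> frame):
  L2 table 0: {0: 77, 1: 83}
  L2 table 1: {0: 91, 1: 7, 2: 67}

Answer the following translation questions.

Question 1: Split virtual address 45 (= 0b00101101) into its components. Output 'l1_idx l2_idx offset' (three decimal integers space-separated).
Answer: 1 1 5

Derivation:
vaddr = 45 = 0b00101101
  top 3 bits -> l1_idx = 1
  next 2 bits -> l2_idx = 1
  bottom 3 bits -> offset = 5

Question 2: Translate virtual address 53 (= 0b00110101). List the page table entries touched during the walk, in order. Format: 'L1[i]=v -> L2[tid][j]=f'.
Answer: L1[1]=1 -> L2[1][2]=67

Derivation:
vaddr = 53 = 0b00110101
Split: l1_idx=1, l2_idx=2, offset=5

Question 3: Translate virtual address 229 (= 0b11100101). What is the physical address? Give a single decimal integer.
vaddr = 229 = 0b11100101
Split: l1_idx=7, l2_idx=0, offset=5
L1[7] = 0
L2[0][0] = 77
paddr = 77 * 8 + 5 = 621

Answer: 621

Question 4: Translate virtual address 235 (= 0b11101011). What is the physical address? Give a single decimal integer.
Answer: 667

Derivation:
vaddr = 235 = 0b11101011
Split: l1_idx=7, l2_idx=1, offset=3
L1[7] = 0
L2[0][1] = 83
paddr = 83 * 8 + 3 = 667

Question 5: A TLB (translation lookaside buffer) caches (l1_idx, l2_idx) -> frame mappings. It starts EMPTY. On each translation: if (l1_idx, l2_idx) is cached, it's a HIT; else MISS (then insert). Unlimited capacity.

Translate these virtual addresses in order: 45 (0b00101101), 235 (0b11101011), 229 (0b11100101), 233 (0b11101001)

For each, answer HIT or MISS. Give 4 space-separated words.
Answer: MISS MISS MISS HIT

Derivation:
vaddr=45: (1,1) not in TLB -> MISS, insert
vaddr=235: (7,1) not in TLB -> MISS, insert
vaddr=229: (7,0) not in TLB -> MISS, insert
vaddr=233: (7,1) in TLB -> HIT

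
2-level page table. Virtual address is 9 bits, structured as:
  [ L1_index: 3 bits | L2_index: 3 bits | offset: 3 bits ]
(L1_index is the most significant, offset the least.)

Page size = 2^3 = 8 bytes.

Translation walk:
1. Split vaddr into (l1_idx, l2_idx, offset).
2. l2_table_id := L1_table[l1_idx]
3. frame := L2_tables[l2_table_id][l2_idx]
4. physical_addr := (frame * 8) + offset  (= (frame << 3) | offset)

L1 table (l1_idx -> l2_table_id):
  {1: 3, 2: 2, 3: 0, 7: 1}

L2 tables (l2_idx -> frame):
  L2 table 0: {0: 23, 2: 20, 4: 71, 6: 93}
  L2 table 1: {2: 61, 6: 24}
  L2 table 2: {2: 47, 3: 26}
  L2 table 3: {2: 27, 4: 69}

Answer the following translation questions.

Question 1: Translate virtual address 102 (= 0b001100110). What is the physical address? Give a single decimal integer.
vaddr = 102 = 0b001100110
Split: l1_idx=1, l2_idx=4, offset=6
L1[1] = 3
L2[3][4] = 69
paddr = 69 * 8 + 6 = 558

Answer: 558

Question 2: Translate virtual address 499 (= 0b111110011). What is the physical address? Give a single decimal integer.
vaddr = 499 = 0b111110011
Split: l1_idx=7, l2_idx=6, offset=3
L1[7] = 1
L2[1][6] = 24
paddr = 24 * 8 + 3 = 195

Answer: 195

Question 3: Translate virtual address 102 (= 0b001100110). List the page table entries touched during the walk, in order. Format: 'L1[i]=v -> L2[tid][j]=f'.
Answer: L1[1]=3 -> L2[3][4]=69

Derivation:
vaddr = 102 = 0b001100110
Split: l1_idx=1, l2_idx=4, offset=6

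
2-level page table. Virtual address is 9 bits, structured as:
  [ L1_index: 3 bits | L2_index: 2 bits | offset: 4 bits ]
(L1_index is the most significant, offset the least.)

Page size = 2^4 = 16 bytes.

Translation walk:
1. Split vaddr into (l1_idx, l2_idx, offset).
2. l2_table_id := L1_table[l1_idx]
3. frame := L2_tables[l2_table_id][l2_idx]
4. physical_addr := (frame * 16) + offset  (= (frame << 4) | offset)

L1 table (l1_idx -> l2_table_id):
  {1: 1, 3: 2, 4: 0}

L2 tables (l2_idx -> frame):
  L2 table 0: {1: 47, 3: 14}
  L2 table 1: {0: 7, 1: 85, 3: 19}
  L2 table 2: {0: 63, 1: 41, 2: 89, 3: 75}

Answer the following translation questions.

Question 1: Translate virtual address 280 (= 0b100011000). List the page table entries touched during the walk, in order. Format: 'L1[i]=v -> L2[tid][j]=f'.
vaddr = 280 = 0b100011000
Split: l1_idx=4, l2_idx=1, offset=8

Answer: L1[4]=0 -> L2[0][1]=47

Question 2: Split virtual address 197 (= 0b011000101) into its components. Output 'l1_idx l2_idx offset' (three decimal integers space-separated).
Answer: 3 0 5

Derivation:
vaddr = 197 = 0b011000101
  top 3 bits -> l1_idx = 3
  next 2 bits -> l2_idx = 0
  bottom 4 bits -> offset = 5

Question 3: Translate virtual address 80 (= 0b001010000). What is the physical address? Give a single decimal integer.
Answer: 1360

Derivation:
vaddr = 80 = 0b001010000
Split: l1_idx=1, l2_idx=1, offset=0
L1[1] = 1
L2[1][1] = 85
paddr = 85 * 16 + 0 = 1360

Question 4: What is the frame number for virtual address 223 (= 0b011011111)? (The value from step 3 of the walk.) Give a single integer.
Answer: 41

Derivation:
vaddr = 223: l1_idx=3, l2_idx=1
L1[3] = 2; L2[2][1] = 41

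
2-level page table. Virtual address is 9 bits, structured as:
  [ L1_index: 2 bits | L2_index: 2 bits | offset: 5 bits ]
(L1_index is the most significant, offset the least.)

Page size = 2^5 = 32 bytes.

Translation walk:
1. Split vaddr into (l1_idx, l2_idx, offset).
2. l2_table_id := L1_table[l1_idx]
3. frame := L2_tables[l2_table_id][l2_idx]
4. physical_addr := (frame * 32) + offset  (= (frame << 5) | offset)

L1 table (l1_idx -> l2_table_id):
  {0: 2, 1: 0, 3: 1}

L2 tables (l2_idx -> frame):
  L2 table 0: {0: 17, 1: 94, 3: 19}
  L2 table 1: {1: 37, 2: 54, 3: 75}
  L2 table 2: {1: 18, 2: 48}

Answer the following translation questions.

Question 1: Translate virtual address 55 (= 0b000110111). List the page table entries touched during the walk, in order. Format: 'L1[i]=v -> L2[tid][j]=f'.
Answer: L1[0]=2 -> L2[2][1]=18

Derivation:
vaddr = 55 = 0b000110111
Split: l1_idx=0, l2_idx=1, offset=23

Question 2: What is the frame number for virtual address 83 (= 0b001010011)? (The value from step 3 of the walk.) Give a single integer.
Answer: 48

Derivation:
vaddr = 83: l1_idx=0, l2_idx=2
L1[0] = 2; L2[2][2] = 48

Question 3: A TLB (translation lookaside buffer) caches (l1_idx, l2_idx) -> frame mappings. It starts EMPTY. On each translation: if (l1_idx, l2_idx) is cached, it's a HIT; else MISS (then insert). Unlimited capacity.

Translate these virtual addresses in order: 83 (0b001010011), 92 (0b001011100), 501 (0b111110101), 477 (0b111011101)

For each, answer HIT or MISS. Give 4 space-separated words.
Answer: MISS HIT MISS MISS

Derivation:
vaddr=83: (0,2) not in TLB -> MISS, insert
vaddr=92: (0,2) in TLB -> HIT
vaddr=501: (3,3) not in TLB -> MISS, insert
vaddr=477: (3,2) not in TLB -> MISS, insert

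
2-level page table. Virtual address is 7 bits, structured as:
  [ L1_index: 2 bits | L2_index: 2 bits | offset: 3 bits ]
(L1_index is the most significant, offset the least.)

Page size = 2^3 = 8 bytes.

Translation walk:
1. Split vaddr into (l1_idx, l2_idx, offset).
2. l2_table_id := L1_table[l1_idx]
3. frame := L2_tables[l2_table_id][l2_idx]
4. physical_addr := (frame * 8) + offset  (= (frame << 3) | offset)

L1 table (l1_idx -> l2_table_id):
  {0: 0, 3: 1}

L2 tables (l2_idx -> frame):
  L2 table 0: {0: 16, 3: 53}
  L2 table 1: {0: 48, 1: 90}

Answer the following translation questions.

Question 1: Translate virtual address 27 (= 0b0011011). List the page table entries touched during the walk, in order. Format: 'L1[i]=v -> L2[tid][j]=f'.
Answer: L1[0]=0 -> L2[0][3]=53

Derivation:
vaddr = 27 = 0b0011011
Split: l1_idx=0, l2_idx=3, offset=3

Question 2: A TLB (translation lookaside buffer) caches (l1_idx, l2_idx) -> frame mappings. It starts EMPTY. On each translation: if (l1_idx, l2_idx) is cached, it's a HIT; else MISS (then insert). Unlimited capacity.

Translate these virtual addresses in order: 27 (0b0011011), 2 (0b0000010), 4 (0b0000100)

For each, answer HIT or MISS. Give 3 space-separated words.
vaddr=27: (0,3) not in TLB -> MISS, insert
vaddr=2: (0,0) not in TLB -> MISS, insert
vaddr=4: (0,0) in TLB -> HIT

Answer: MISS MISS HIT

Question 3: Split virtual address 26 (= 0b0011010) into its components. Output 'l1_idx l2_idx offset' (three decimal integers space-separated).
vaddr = 26 = 0b0011010
  top 2 bits -> l1_idx = 0
  next 2 bits -> l2_idx = 3
  bottom 3 bits -> offset = 2

Answer: 0 3 2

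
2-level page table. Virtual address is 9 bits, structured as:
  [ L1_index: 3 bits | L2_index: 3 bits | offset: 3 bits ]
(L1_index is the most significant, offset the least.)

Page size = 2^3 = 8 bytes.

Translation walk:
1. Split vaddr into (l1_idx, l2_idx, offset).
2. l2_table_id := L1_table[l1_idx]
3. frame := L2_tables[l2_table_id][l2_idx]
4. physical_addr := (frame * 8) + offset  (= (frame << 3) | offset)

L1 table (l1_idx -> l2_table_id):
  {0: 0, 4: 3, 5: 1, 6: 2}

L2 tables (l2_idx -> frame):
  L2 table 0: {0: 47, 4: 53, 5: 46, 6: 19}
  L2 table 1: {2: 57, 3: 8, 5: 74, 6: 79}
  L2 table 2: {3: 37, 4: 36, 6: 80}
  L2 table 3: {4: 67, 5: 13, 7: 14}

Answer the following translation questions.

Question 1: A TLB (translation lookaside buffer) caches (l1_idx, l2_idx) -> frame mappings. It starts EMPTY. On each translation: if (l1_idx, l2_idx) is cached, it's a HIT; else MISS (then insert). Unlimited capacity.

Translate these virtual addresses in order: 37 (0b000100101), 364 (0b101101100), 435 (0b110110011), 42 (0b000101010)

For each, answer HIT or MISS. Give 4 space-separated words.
Answer: MISS MISS MISS MISS

Derivation:
vaddr=37: (0,4) not in TLB -> MISS, insert
vaddr=364: (5,5) not in TLB -> MISS, insert
vaddr=435: (6,6) not in TLB -> MISS, insert
vaddr=42: (0,5) not in TLB -> MISS, insert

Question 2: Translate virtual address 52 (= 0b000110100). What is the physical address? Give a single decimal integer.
vaddr = 52 = 0b000110100
Split: l1_idx=0, l2_idx=6, offset=4
L1[0] = 0
L2[0][6] = 19
paddr = 19 * 8 + 4 = 156

Answer: 156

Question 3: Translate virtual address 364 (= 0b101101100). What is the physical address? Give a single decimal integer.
Answer: 596

Derivation:
vaddr = 364 = 0b101101100
Split: l1_idx=5, l2_idx=5, offset=4
L1[5] = 1
L2[1][5] = 74
paddr = 74 * 8 + 4 = 596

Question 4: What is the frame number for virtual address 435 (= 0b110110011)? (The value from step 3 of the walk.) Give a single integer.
Answer: 80

Derivation:
vaddr = 435: l1_idx=6, l2_idx=6
L1[6] = 2; L2[2][6] = 80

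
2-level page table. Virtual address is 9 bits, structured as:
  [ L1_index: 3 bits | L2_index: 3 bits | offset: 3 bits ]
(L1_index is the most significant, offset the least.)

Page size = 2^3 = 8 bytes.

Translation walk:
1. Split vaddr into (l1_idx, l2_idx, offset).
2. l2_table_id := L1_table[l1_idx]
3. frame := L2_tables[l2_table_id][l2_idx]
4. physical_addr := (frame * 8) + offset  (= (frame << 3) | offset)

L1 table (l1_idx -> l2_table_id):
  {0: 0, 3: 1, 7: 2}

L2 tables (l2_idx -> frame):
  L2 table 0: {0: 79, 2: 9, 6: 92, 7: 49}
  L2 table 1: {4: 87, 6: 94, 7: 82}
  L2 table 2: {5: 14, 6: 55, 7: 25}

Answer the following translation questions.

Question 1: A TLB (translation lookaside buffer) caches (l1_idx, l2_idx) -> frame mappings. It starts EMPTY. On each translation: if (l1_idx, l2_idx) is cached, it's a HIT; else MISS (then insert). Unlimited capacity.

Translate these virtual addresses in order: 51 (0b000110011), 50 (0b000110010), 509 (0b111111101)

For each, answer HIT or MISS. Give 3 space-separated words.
vaddr=51: (0,6) not in TLB -> MISS, insert
vaddr=50: (0,6) in TLB -> HIT
vaddr=509: (7,7) not in TLB -> MISS, insert

Answer: MISS HIT MISS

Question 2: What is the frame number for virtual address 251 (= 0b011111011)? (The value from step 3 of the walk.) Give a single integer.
vaddr = 251: l1_idx=3, l2_idx=7
L1[3] = 1; L2[1][7] = 82

Answer: 82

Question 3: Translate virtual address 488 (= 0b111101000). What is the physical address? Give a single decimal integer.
Answer: 112

Derivation:
vaddr = 488 = 0b111101000
Split: l1_idx=7, l2_idx=5, offset=0
L1[7] = 2
L2[2][5] = 14
paddr = 14 * 8 + 0 = 112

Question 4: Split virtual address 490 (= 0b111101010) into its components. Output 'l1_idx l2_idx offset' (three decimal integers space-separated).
Answer: 7 5 2

Derivation:
vaddr = 490 = 0b111101010
  top 3 bits -> l1_idx = 7
  next 3 bits -> l2_idx = 5
  bottom 3 bits -> offset = 2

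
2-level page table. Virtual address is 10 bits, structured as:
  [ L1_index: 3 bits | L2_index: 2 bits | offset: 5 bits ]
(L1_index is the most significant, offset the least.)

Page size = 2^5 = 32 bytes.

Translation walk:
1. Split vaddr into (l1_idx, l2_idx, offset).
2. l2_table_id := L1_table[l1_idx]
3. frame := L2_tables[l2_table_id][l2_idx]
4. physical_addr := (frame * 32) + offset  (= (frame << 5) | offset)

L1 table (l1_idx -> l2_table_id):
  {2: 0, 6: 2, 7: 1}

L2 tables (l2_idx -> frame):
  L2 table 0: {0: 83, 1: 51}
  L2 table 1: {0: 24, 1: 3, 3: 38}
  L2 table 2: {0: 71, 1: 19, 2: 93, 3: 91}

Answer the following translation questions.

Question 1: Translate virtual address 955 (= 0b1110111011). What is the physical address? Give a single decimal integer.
Answer: 123

Derivation:
vaddr = 955 = 0b1110111011
Split: l1_idx=7, l2_idx=1, offset=27
L1[7] = 1
L2[1][1] = 3
paddr = 3 * 32 + 27 = 123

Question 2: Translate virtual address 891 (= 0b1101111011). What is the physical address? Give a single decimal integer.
Answer: 2939

Derivation:
vaddr = 891 = 0b1101111011
Split: l1_idx=6, l2_idx=3, offset=27
L1[6] = 2
L2[2][3] = 91
paddr = 91 * 32 + 27 = 2939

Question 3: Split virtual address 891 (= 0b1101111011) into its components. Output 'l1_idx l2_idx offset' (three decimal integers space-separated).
vaddr = 891 = 0b1101111011
  top 3 bits -> l1_idx = 6
  next 2 bits -> l2_idx = 3
  bottom 5 bits -> offset = 27

Answer: 6 3 27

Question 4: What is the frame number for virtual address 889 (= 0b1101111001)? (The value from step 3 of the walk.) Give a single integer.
vaddr = 889: l1_idx=6, l2_idx=3
L1[6] = 2; L2[2][3] = 91

Answer: 91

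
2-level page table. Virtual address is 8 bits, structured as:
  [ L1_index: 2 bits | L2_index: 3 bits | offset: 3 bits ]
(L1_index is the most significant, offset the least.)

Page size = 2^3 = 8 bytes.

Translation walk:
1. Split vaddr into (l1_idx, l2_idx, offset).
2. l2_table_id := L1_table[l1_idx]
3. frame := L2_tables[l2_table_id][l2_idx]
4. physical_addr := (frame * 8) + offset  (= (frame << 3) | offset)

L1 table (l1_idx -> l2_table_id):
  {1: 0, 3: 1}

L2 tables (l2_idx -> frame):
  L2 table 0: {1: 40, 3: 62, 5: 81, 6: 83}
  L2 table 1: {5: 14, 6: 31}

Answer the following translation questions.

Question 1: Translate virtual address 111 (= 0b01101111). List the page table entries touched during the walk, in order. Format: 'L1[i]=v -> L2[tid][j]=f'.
Answer: L1[1]=0 -> L2[0][5]=81

Derivation:
vaddr = 111 = 0b01101111
Split: l1_idx=1, l2_idx=5, offset=7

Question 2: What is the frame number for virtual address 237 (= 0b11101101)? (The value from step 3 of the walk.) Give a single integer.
vaddr = 237: l1_idx=3, l2_idx=5
L1[3] = 1; L2[1][5] = 14

Answer: 14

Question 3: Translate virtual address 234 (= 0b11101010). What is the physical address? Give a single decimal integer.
Answer: 114

Derivation:
vaddr = 234 = 0b11101010
Split: l1_idx=3, l2_idx=5, offset=2
L1[3] = 1
L2[1][5] = 14
paddr = 14 * 8 + 2 = 114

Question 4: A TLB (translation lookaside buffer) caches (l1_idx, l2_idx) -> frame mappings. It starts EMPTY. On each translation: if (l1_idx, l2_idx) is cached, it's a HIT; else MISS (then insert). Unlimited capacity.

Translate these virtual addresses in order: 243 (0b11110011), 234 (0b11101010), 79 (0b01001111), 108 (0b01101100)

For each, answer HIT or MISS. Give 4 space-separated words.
vaddr=243: (3,6) not in TLB -> MISS, insert
vaddr=234: (3,5) not in TLB -> MISS, insert
vaddr=79: (1,1) not in TLB -> MISS, insert
vaddr=108: (1,5) not in TLB -> MISS, insert

Answer: MISS MISS MISS MISS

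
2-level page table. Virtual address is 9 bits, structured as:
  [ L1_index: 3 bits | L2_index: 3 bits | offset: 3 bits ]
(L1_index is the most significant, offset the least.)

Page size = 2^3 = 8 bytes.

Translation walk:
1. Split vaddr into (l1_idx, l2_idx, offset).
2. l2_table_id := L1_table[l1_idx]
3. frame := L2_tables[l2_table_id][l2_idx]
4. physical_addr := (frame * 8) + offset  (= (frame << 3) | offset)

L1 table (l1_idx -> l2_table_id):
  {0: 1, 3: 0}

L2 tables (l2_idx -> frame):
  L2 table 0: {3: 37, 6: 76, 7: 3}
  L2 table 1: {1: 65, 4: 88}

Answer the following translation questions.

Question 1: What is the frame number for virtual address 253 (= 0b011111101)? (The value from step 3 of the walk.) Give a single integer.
Answer: 3

Derivation:
vaddr = 253: l1_idx=3, l2_idx=7
L1[3] = 0; L2[0][7] = 3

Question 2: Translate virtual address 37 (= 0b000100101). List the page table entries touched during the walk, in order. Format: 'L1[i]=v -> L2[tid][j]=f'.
vaddr = 37 = 0b000100101
Split: l1_idx=0, l2_idx=4, offset=5

Answer: L1[0]=1 -> L2[1][4]=88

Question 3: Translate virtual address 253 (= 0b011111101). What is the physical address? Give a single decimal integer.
vaddr = 253 = 0b011111101
Split: l1_idx=3, l2_idx=7, offset=5
L1[3] = 0
L2[0][7] = 3
paddr = 3 * 8 + 5 = 29

Answer: 29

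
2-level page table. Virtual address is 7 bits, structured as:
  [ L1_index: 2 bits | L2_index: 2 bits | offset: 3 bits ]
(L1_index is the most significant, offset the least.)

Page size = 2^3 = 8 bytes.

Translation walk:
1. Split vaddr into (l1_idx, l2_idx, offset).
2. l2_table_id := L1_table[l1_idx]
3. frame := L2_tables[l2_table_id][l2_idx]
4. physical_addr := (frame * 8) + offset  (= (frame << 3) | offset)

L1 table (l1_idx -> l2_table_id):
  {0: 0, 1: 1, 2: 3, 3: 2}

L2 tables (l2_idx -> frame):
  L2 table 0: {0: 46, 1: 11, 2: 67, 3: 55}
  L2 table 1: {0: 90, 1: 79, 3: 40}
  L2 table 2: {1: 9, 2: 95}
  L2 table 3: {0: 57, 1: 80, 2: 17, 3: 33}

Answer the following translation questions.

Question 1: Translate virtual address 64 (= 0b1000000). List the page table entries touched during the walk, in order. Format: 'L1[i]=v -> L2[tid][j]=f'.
vaddr = 64 = 0b1000000
Split: l1_idx=2, l2_idx=0, offset=0

Answer: L1[2]=3 -> L2[3][0]=57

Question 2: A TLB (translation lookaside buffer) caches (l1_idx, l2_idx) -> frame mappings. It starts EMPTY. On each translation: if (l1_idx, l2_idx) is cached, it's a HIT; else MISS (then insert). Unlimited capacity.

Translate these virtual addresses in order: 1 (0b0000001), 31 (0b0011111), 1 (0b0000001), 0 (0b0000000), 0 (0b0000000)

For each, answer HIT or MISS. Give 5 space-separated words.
Answer: MISS MISS HIT HIT HIT

Derivation:
vaddr=1: (0,0) not in TLB -> MISS, insert
vaddr=31: (0,3) not in TLB -> MISS, insert
vaddr=1: (0,0) in TLB -> HIT
vaddr=0: (0,0) in TLB -> HIT
vaddr=0: (0,0) in TLB -> HIT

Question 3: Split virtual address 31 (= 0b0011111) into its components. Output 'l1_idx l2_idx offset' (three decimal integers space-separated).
Answer: 0 3 7

Derivation:
vaddr = 31 = 0b0011111
  top 2 bits -> l1_idx = 0
  next 2 bits -> l2_idx = 3
  bottom 3 bits -> offset = 7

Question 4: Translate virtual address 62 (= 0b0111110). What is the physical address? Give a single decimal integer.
vaddr = 62 = 0b0111110
Split: l1_idx=1, l2_idx=3, offset=6
L1[1] = 1
L2[1][3] = 40
paddr = 40 * 8 + 6 = 326

Answer: 326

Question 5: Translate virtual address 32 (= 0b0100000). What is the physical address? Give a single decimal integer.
vaddr = 32 = 0b0100000
Split: l1_idx=1, l2_idx=0, offset=0
L1[1] = 1
L2[1][0] = 90
paddr = 90 * 8 + 0 = 720

Answer: 720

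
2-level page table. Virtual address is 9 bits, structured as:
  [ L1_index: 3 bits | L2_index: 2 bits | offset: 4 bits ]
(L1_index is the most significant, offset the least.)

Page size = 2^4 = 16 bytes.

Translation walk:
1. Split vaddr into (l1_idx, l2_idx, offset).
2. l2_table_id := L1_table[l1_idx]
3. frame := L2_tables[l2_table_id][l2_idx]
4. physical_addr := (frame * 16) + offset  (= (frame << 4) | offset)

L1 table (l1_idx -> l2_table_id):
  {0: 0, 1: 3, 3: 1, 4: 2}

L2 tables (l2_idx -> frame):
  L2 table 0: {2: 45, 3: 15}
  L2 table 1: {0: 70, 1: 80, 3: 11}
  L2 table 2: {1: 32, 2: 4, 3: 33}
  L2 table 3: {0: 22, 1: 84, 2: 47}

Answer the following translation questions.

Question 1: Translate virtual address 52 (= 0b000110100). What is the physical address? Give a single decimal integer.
vaddr = 52 = 0b000110100
Split: l1_idx=0, l2_idx=3, offset=4
L1[0] = 0
L2[0][3] = 15
paddr = 15 * 16 + 4 = 244

Answer: 244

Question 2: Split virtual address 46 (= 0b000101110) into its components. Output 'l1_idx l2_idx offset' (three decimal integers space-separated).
vaddr = 46 = 0b000101110
  top 3 bits -> l1_idx = 0
  next 2 bits -> l2_idx = 2
  bottom 4 bits -> offset = 14

Answer: 0 2 14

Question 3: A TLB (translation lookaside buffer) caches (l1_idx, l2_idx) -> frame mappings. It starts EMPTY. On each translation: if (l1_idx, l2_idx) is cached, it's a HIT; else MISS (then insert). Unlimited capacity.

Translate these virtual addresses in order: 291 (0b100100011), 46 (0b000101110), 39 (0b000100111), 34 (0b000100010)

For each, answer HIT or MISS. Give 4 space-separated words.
vaddr=291: (4,2) not in TLB -> MISS, insert
vaddr=46: (0,2) not in TLB -> MISS, insert
vaddr=39: (0,2) in TLB -> HIT
vaddr=34: (0,2) in TLB -> HIT

Answer: MISS MISS HIT HIT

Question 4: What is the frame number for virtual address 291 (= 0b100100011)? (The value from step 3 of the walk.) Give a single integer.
Answer: 4

Derivation:
vaddr = 291: l1_idx=4, l2_idx=2
L1[4] = 2; L2[2][2] = 4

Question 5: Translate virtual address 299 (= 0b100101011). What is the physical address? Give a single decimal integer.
vaddr = 299 = 0b100101011
Split: l1_idx=4, l2_idx=2, offset=11
L1[4] = 2
L2[2][2] = 4
paddr = 4 * 16 + 11 = 75

Answer: 75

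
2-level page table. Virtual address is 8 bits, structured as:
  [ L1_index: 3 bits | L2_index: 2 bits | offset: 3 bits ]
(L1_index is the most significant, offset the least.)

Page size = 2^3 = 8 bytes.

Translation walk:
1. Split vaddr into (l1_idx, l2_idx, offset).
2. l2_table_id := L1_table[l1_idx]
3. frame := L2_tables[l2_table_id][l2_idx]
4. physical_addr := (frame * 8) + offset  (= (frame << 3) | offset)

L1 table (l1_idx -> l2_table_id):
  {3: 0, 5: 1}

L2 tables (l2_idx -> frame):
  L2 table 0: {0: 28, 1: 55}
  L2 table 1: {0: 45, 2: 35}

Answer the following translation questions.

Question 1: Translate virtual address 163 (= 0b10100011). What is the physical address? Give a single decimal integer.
vaddr = 163 = 0b10100011
Split: l1_idx=5, l2_idx=0, offset=3
L1[5] = 1
L2[1][0] = 45
paddr = 45 * 8 + 3 = 363

Answer: 363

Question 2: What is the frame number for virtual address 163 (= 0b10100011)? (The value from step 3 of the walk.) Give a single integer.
Answer: 45

Derivation:
vaddr = 163: l1_idx=5, l2_idx=0
L1[5] = 1; L2[1][0] = 45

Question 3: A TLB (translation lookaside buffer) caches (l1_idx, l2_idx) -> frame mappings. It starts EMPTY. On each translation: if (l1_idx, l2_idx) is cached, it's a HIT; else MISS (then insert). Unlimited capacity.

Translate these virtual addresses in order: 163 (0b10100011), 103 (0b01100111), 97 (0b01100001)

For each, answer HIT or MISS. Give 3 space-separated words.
vaddr=163: (5,0) not in TLB -> MISS, insert
vaddr=103: (3,0) not in TLB -> MISS, insert
vaddr=97: (3,0) in TLB -> HIT

Answer: MISS MISS HIT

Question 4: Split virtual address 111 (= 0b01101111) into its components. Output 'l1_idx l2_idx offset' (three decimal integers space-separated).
vaddr = 111 = 0b01101111
  top 3 bits -> l1_idx = 3
  next 2 bits -> l2_idx = 1
  bottom 3 bits -> offset = 7

Answer: 3 1 7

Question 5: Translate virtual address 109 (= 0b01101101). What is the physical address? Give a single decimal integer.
vaddr = 109 = 0b01101101
Split: l1_idx=3, l2_idx=1, offset=5
L1[3] = 0
L2[0][1] = 55
paddr = 55 * 8 + 5 = 445

Answer: 445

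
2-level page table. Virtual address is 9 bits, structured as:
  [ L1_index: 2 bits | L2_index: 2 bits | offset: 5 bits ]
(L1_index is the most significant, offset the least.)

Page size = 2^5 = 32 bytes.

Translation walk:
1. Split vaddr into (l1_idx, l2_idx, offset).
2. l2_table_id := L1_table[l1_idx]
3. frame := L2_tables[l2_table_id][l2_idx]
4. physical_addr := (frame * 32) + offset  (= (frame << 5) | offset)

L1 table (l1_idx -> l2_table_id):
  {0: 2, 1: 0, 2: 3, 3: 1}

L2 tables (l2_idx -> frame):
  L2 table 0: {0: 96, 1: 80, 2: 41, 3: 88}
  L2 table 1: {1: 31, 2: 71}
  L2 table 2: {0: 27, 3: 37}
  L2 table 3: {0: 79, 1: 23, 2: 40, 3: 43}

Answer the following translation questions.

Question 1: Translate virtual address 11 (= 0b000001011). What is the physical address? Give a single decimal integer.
vaddr = 11 = 0b000001011
Split: l1_idx=0, l2_idx=0, offset=11
L1[0] = 2
L2[2][0] = 27
paddr = 27 * 32 + 11 = 875

Answer: 875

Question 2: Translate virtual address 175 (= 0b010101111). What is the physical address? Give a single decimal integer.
vaddr = 175 = 0b010101111
Split: l1_idx=1, l2_idx=1, offset=15
L1[1] = 0
L2[0][1] = 80
paddr = 80 * 32 + 15 = 2575

Answer: 2575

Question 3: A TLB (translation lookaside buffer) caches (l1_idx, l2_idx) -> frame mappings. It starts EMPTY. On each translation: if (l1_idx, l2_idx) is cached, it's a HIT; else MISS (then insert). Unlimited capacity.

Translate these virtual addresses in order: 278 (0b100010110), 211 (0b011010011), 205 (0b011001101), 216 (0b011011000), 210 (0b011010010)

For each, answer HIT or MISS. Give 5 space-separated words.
vaddr=278: (2,0) not in TLB -> MISS, insert
vaddr=211: (1,2) not in TLB -> MISS, insert
vaddr=205: (1,2) in TLB -> HIT
vaddr=216: (1,2) in TLB -> HIT
vaddr=210: (1,2) in TLB -> HIT

Answer: MISS MISS HIT HIT HIT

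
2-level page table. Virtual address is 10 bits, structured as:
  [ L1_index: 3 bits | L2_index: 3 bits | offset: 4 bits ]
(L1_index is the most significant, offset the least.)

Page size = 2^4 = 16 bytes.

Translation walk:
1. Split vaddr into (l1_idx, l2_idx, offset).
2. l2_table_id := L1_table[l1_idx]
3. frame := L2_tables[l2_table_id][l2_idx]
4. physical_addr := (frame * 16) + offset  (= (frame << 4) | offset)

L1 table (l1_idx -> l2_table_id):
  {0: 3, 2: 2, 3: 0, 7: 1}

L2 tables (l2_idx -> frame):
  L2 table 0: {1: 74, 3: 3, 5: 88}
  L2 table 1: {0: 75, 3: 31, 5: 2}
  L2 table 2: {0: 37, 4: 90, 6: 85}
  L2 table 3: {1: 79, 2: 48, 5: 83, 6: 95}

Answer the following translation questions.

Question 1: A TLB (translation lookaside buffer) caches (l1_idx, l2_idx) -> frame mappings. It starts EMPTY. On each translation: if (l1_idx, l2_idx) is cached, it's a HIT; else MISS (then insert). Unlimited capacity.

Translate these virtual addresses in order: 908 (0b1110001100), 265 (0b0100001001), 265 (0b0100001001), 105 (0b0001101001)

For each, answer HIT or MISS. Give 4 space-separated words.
Answer: MISS MISS HIT MISS

Derivation:
vaddr=908: (7,0) not in TLB -> MISS, insert
vaddr=265: (2,0) not in TLB -> MISS, insert
vaddr=265: (2,0) in TLB -> HIT
vaddr=105: (0,6) not in TLB -> MISS, insert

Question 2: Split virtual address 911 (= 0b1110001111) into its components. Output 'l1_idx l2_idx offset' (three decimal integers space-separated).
vaddr = 911 = 0b1110001111
  top 3 bits -> l1_idx = 7
  next 3 bits -> l2_idx = 0
  bottom 4 bits -> offset = 15

Answer: 7 0 15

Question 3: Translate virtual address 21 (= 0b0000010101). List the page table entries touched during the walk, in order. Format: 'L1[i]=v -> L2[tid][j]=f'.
Answer: L1[0]=3 -> L2[3][1]=79

Derivation:
vaddr = 21 = 0b0000010101
Split: l1_idx=0, l2_idx=1, offset=5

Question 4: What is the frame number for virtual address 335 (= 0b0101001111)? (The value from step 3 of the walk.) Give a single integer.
vaddr = 335: l1_idx=2, l2_idx=4
L1[2] = 2; L2[2][4] = 90

Answer: 90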